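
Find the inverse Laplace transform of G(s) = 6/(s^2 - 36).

sinh(6*t)

Since L{sinh(6t)} = 6/(s^2 - 36), the inverse is sinh(6*t).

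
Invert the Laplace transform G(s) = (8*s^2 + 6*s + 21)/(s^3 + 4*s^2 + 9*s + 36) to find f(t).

Factor the denominator: s^3 + 4*s^2 + 9*s + 36 = (s + 4)*(s^2 + 9).
Partial fraction decomposition gives [5/(s + 4)] + [3*s/(s^2 + 9)] + [-6/(s^2 + 9)].
Invert each term: 5/(s + 4) ↔ 5e^(-4t); 3·s/(s^2 + 9) ↔ 3cos(3t); -2·3/(s^2 + 9) ↔ -2sin(3t).

f(t) = -2*sin(3*t) + 3*cos(3*t) + 5*exp(-4*t)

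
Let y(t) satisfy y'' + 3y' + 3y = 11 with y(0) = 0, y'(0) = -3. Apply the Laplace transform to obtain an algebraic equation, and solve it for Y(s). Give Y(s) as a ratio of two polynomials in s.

Y(s) = (-3*s + 11)/(s^3 + 3*s^2 + 3*s)

Take the Laplace transform of both sides.
Using L{y''} = s^2 Y - s·y(0) - y'(0) and L{y'} = sY - y(0), with y(0) = 0, y'(0) = -3, the left side becomes (s^2 + 3*s + 3)Y - (-3).
The right side is L{11} = 11/s.
So (s^2 + 3*s + 3)Y = 11/s + (-3).
Isolate Y and clear denominators.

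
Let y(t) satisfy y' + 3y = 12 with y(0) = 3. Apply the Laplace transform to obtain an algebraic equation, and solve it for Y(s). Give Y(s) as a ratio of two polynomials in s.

Y(s) = (3*s + 12)/(s^2 + 3*s)

Laplace-transform each side.
With L{y'} = sY - y(0) = sY - 3: the LHS transforms to (s + 3)Y - (3).
The right side is L{12} = 12/s.
So (s + 3)Y = 12/s + (3).
Divide through and combine into a single rational function.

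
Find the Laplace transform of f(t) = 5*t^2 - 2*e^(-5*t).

-2/(s + 5) + 10/s^3

Apply the Laplace transform termwise.
(-2)·[L{e^(-5t)} = 1/(s + 5)]; (5)·[L{t^2} = 2!/s^3 = 2/s^3].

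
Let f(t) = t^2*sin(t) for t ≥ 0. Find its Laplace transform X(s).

X(s) = 2*(3*s^2 - 1)/(s^2 + 1)^3

L{sin(t)} = 1/(s^2 + 1).
Then apply L{t^2·g(t)} = (-1)^2 d^2/ds^2[G(s)] with G(s) = 1/(s^2 + 1):
differentiating 2 times and applying the sign gives 2*(3*s^2 - 1)/(s^2 + 1)^3.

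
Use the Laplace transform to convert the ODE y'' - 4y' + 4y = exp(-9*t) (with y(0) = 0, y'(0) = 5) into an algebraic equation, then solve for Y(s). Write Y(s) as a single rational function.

Transform both sides with L{·}.
The derivative rules (L{y''} = s^2 Y - s·y(0) - y'(0) and L{y'} = sY - y(0), with y(0) = 0, y'(0) = 5) turn the left side into (s^2 - 4*s + 4)Y - (5).
The right side is L{exp(-9*t)} = 1/(s + 9).
So (s^2 - 4*s + 4)Y = 1/(s + 9) + (5).
Isolate Y and clear denominators.

Y(s) = (5*s + 46)/(s^3 + 5*s^2 - 32*s + 36)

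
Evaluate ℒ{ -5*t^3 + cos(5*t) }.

s/(s^2 + 25) - 30/s^4

By linearity of the Laplace transform, transform each term separately.
(-5)·[L{t^3} = 3!/s^4 = 6/s^4]; L{cos(5t)} = s/(s^2 + 25).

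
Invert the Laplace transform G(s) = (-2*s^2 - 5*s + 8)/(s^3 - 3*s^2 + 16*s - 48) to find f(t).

f(t) = -exp(3*t) - 2*sin(4*t) - cos(4*t)

Factor the denominator: s^3 - 3*s^2 + 16*s - 48 = (s - 3)*(s^2 + 16).
Partial fraction decomposition gives [-1/(s - 3)] + [-s/(s^2 + 16)] + [-8/(s^2 + 16)].
Invert each term: -1/(s - 3) ↔ -e^(3t); -1·s/(s^2 + 16) ↔ -cos(4t); -2·4/(s^2 + 16) ↔ -2sin(4t).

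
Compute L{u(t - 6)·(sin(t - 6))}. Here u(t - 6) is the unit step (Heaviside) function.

By the second shifting theorem, L{u(t - c)·g(t - c)} = e^(-cs)·G(s) with c = 6 and G(s) = L{g(t)}.
L{sin(t)} = 1/(s^2 + 1).

exp(-6*s)/(s^2 + 1)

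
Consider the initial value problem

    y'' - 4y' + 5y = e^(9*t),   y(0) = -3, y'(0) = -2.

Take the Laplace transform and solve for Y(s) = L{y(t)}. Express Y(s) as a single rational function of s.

Y(s) = (-3*s^2 + 37*s - 89)/(s^3 - 13*s^2 + 41*s - 45)

Apply the Laplace transform to the equation.
With L{y''} = s^2 Y - s·y(0) - y'(0) and L{y'} = sY - y(0), with y(0) = -3, y'(0) = -2: the LHS transforms to (s^2 - 4*s + 5)Y - (-3*s + 10).
The right side is L{e^(9*t)} = 1/(s - 9).
So (s^2 - 4*s + 5)Y = 1/(s - 9) + (-3*s + 10).
Divide through and combine into a single rational function.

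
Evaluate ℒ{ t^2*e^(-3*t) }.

L{e^(-3t)} = 1/(s + 3).
Then apply L{t^2·g(t)} = (-1)^2 d^2/ds^2[G(s)] with G(s) = 1/(s + 3):
differentiating 2 times and applying the sign gives 2/(s + 3)^3.

2/(s + 3)^3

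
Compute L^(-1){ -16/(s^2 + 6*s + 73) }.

-2*exp(-3*t)*sin(8*t)

Rewrite the denominator: s^2 + 6*s + 73 = (s + 3)^2 + 64.
The form in (s + 3) signals a first-shifting-theorem factor e^(-3t).
Since L{sin(8t)} = 8/(s^2 + 64), the inverse is e^(-3*t)*sin(8*t), scaled by -2.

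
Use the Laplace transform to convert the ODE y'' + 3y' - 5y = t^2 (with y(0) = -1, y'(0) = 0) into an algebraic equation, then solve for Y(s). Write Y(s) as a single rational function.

Y(s) = (-s^4 - 3*s^3 + 2)/(s^5 + 3*s^4 - 5*s^3)

Laplace-transform each side.
The derivative rules (L{y''} = s^2 Y - s·y(0) - y'(0) and L{y'} = sY - y(0), with y(0) = -1, y'(0) = 0) turn the left side into (s^2 + 3*s - 5)Y - (-s - 3).
The right side is L{t^2} = 2/s^3.
So (s^2 + 3*s - 5)Y = 2/s^3 + (-s - 3).
Isolate Y and clear denominators.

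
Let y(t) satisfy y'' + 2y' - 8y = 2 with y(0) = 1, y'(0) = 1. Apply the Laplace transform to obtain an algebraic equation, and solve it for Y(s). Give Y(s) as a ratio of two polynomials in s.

Transform both sides with L{·}.
The derivative rules (L{y''} = s^2 Y - s·y(0) - y'(0) and L{y'} = sY - y(0), with y(0) = 1, y'(0) = 1) turn the left side into (s^2 + 2*s - 8)Y - (s + 3).
The right side is L{2} = 2/s.
So (s^2 + 2*s - 8)Y = 2/s + (s + 3).
Divide through and combine into a single rational function.

Y(s) = (s^2 + 3*s + 2)/(s^3 + 2*s^2 - 8*s)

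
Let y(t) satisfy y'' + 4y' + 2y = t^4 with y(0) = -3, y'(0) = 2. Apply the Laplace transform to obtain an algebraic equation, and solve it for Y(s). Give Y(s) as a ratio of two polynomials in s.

Y(s) = (-3*s^6 - 10*s^5 + 24)/(s^7 + 4*s^6 + 2*s^5)

Transform both sides with L{·}.
The derivative rules (L{y''} = s^2 Y - s·y(0) - y'(0) and L{y'} = sY - y(0), with y(0) = -3, y'(0) = 2) turn the left side into (s^2 + 4*s + 2)Y - (-3*s - 10).
The right side is L{t^4} = 24/s^5.
So (s^2 + 4*s + 2)Y = 24/s^5 + (-3*s - 10).
Isolate Y and clear denominators.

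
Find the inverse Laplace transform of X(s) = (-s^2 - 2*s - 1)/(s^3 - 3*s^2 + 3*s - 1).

-2*t^2*exp(t) - 4*t*exp(t) - exp(t)

Factor the denominator: s^3 - 3*s^2 + 3*s - 1 = (s - 1)^3.
Partial fraction decomposition gives [-1/(s - 1)] + [-4/(s - 1)^2] + [-4/(s - 1)^3].
Invert each term: -1/(s - 1) ↔ -e^(t); -4/(s - 1)^2 ↔ -4t·e^(t); -4/(s - 1)^3 ↔ (-2)t^2·e^(t).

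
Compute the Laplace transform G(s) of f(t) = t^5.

L{t^5} = 5!/s^6 = 120/s^6.

G(s) = 120/s^6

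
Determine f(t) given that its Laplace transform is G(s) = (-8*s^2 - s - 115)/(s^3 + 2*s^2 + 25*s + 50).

Factor the denominator: s^3 + 2*s^2 + 25*s + 50 = (s + 2)*(s^2 + 25).
Partial fraction decomposition gives [-5/(s + 2)] + [-3*s/(s^2 + 25)] + [5/(s^2 + 25)].
Invert each term: -5/(s + 2) ↔ -5e^(-2t); -3·s/(s^2 + 25) ↔ -3cos(5t); 1·5/(s^2 + 25) ↔ sin(5t).

f(t) = sin(5*t) - 3*cos(5*t) - 5*exp(-2*t)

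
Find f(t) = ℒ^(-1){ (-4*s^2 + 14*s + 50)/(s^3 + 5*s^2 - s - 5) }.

f(t) = 5*exp(t) - 4*exp(-t) - 5*exp(-5*t)

Factor the denominator: s^3 + 5*s^2 - s - 5 = (s - 1)*(s + 1)*(s + 5).
Partial fraction decomposition gives [-4/(s + 1)] + [5/(s - 1)] + [-5/(s + 5)].
Invert each term: -4/(s + 1) ↔ -4e^(-t); 5/(s - 1) ↔ 5e^(t); -5/(s + 5) ↔ -5e^(-5t).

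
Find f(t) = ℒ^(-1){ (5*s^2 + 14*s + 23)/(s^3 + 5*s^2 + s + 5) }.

Factor the denominator: s^3 + 5*s^2 + s + 5 = (s + 5)*(s^2 + 1).
Partial fraction decomposition gives [3/(s + 5)] + [2*s/(s^2 + 1)] + [4/(s^2 + 1)].
Invert each term: 3/(s + 5) ↔ 3e^(-5t); 2·s/(s^2 + 1) ↔ 2cos(t); 4·1/(s^2 + 1) ↔ 4sin(t).

f(t) = 4*sin(t) + 2*cos(t) + 3*exp(-5*t)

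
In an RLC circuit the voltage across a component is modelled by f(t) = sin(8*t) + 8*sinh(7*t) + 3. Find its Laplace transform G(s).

G(s) = 8/(s^2 + 64) + 56/(s^2 - 49) + 3/s

The transform is linear, so treat each term independently.
L{sin(8t)} = 8/(s^2 + 64); L{3} = 3/s; (8)·[L{sinh(7t)} = 7/(s^2 - 49)].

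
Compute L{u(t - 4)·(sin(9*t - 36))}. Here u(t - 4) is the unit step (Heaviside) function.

By the second shifting theorem, L{u(t - c)·g(t - c)} = e^(-cs)·G(s) with c = 4 and G(s) = L{g(t)}.
L{sin(9t)} = 9/(s^2 + 81).

9*exp(-4*s)/(s^2 + 81)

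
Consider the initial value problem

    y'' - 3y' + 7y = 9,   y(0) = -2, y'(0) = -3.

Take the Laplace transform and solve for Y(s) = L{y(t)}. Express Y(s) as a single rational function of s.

Take the Laplace transform of both sides.
The derivative rules (L{y''} = s^2 Y - s·y(0) - y'(0) and L{y'} = sY - y(0), with y(0) = -2, y'(0) = -3) turn the left side into (s^2 - 3*s + 7)Y - (-2*s + 3).
The right side is L{9} = 9/s.
So (s^2 - 3*s + 7)Y = 9/s + (-2*s + 3).
Divide through and combine into a single rational function.

Y(s) = (-2*s^2 + 3*s + 9)/(s^3 - 3*s^2 + 7*s)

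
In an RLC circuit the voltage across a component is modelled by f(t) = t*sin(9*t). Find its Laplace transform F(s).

L{sin(9t)} = 9/(s^2 + 81).
Then apply L{t·g(t)} = -d/ds[G(s)] with G(s) = 9/(s^2 + 81):
differentiating 1 time and applying the sign gives 18*s/(s^2 + 81)^2.

F(s) = 18*s/(s^2 + 81)^2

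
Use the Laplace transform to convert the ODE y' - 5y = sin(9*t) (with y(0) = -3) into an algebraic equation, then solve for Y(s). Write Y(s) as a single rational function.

Transform both sides with L{·}.
The derivative rules (L{y'} = sY - y(0) = sY - (-3)) turn the left side into (s - 5)Y - (-3).
The right side is L{sin(9*t)} = 9/(s^2 + 81).
So (s - 5)Y = 9/(s^2 + 81) + (-3).
Divide through and combine into a single rational function.

Y(s) = (-3*s^2 - 234)/(s^3 - 5*s^2 + 81*s - 405)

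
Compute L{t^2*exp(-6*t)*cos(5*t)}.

2*(s + 6)*(s^2 + 12*s - 39)/(s^2 + 12*s + 61)^3

L{cos(5t)} = s/(s^2 + 25).
Multiplying by e^(-6t) shifts s → s + 6, so L{exp(-6*t)*cos(5*t)} = (s + 6)/((s + 6)^2 + 25).
Then apply L{t^2·g(t)} = (-1)^2 d^2/ds^2[H(s)] with H(s) = (s + 6)/((s + 6)^2 + 25):
differentiating 2 times and applying the sign gives 2*(s + 6)*(s^2 + 12*s - 39)/(s^2 + 12*s + 61)^3.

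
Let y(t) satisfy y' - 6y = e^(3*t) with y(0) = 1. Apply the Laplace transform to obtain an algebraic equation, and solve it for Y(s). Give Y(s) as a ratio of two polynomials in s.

Take the Laplace transform of both sides.
The derivative rules (L{y'} = sY - y(0) = sY - 1) turn the left side into (s - 6)Y - (1).
The right side is L{e^(3*t)} = 1/(s - 3).
So (s - 6)Y = 1/(s - 3) + (1).
Solve for Y(s) and write it as one ratio of polynomials.

Y(s) = (s - 2)/(s^2 - 9*s + 18)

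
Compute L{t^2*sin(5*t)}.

10*(3*s^2 - 25)/(s^2 + 25)^3

L{sin(5t)} = 5/(s^2 + 25).
Then apply L{t^2·g(t)} = (-1)^2 d^2/ds^2[G(s)] with G(s) = 5/(s^2 + 25):
differentiating 2 times and applying the sign gives 10*(3*s^2 - 25)/(s^2 + 25)^3.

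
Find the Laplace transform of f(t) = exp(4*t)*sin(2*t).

2/((s - 4)^2 + 4)

L{sin(2t)} = 2/(s^2 + 4).
By the first shifting theorem, multiplying by e^(4t) replaces s with s - 4.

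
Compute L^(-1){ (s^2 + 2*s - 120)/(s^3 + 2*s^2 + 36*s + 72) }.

-sin(6*t) + 4*cos(6*t) - 3*exp(-2*t)

Factor the denominator: s^3 + 2*s^2 + 36*s + 72 = (s + 2)*(s^2 + 36).
Partial fraction decomposition gives [-3/(s + 2)] + [4*s/(s^2 + 36)] + [-6/(s^2 + 36)].
Invert each term: -3/(s + 2) ↔ -3e^(-2t); 4·s/(s^2 + 36) ↔ 4cos(6t); -1·6/(s^2 + 36) ↔ -sin(6t).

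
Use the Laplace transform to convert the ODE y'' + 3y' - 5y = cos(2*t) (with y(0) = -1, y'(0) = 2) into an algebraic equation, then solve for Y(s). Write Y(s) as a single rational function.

Apply the Laplace transform to the equation.
Using L{y''} = s^2 Y - s·y(0) - y'(0) and L{y'} = sY - y(0), with y(0) = -1, y'(0) = 2, the left side becomes (s^2 + 3*s - 5)Y - (-s - 1).
The right side is L{cos(2*t)} = s/(s^2 + 4).
So (s^2 + 3*s - 5)Y = s/(s^2 + 4) + (-s - 1).
Solve for Y(s) and write it as one ratio of polynomials.

Y(s) = (-s^3 - s^2 - 3*s - 4)/(s^4 + 3*s^3 - s^2 + 12*s - 20)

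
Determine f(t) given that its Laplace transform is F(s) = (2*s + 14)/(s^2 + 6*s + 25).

Complete the square in the denominator: s^2 + 6*s + 25 = (s + 3)^2 + 4^2.
Split the numerator to match: 2*s + 14 = 2·(s + 3) + 2·4.
Invert each term: 2·(s + 3)/((s + 3)^2 + 16) ↔ 2e^(-3t)cos(4t); 2·4/((s + 3)^2 + 16) ↔ 2e^(-3t)sin(4t).

f(t) = 2*exp(-3*t)*sin(4*t) + 2*exp(-3*t)*cos(4*t)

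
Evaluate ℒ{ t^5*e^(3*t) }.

120/(s - 3)^6

L{t^5} = 5!/s^6 = 120/s^6.
By the first shifting theorem, multiplying by e^(3t) replaces s with s - 3.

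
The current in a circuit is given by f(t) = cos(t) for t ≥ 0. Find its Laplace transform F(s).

F(s) = s/(s^2 + 1)

L{cos(t)} = s/(s^2 + 1).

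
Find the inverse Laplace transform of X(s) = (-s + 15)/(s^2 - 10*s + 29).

5*exp(5*t)*sin(2*t) - exp(5*t)*cos(2*t)

Complete the square in the denominator: s^2 - 10*s + 29 = (s - 5)^2 + 2^2.
Split the numerator to match: -s + 15 = -1·(s - 5) + 5·2.
Invert each term: -1·(s - 5)/((s - 5)^2 + 4) ↔ -e^(5t)cos(2t); 5·2/((s - 5)^2 + 4) ↔ 5e^(5t)sin(2t).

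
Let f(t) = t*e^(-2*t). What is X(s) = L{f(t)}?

X(s) = (s + 2)^(-2)

L{e^(-2t)} = 1/(s + 2).
Then apply L{t·g(t)} = -d/ds[G(s)] with G(s) = 1/(s + 2):
differentiating 1 time and applying the sign gives (s + 2)^(-2).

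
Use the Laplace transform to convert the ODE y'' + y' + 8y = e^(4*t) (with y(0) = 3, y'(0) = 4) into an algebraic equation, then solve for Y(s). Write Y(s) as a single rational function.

Laplace-transform each side.
Using L{y''} = s^2 Y - s·y(0) - y'(0) and L{y'} = sY - y(0), with y(0) = 3, y'(0) = 4, the left side becomes (s^2 + s + 8)Y - (3*s + 7).
The right side is L{e^(4*t)} = 1/(s - 4).
So (s^2 + s + 8)Y = 1/(s - 4) + (3*s + 7).
Solve for Y(s) and write it as one ratio of polynomials.

Y(s) = (3*s^2 - 5*s - 27)/(s^3 - 3*s^2 + 4*s - 32)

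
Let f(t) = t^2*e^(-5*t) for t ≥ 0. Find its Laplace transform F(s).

F(s) = 2/(s + 5)^3

L{e^(-5t)} = 1/(s + 5).
Then apply L{t^2·g(t)} = (-1)^2 d^2/ds^2[G(s)] with G(s) = 1/(s + 5):
differentiating 2 times and applying the sign gives 2/(s + 5)^3.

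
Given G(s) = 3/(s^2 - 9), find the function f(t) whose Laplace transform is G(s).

f(t) = sinh(3*t)

Since L{sinh(3t)} = 3/(s^2 - 9), the inverse is sinh(3*t).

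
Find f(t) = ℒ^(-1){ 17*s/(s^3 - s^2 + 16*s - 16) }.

Factor the denominator: s^3 - s^2 + 16*s - 16 = (s - 1)*(s^2 + 16).
Partial fraction decomposition gives [1/(s - 1)] + [-s/(s^2 + 16)] + [16/(s^2 + 16)].
Invert each term: 1/(s - 1) ↔ e^(t); -1·s/(s^2 + 16) ↔ -cos(4t); 4·4/(s^2 + 16) ↔ 4sin(4t).

f(t) = exp(t) + 4*sin(4*t) - cos(4*t)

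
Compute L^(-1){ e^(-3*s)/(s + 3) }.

Heaviside(t - 3)*(exp(-3*t + 9))

The factor e^(-3s) signals a time shift by c = 3 (second shifting theorem).
L{e^(-3t)} = 1/(s + 3), so L^-1{1/(s + 3)} = e^(-3*t).
Hence the inverse is u(t - 3) times that function evaluated at t - 3.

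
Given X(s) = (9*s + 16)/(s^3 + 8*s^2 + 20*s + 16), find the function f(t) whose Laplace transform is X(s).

Factor the denominator: s^3 + 8*s^2 + 20*s + 16 = (s + 2)^2*(s + 4).
Partial fraction decomposition gives [5/(s + 2)] + [-1/(s + 2)^2] + [-5/(s + 4)].
Invert each term: 5/(s + 2) ↔ 5e^(-2t); -1/(s + 2)^2 ↔ -t·e^(-2t); -5/(s + 4) ↔ -5e^(-4t).

f(t) = -t*exp(-2*t) + 5*exp(-2*t) - 5*exp(-4*t)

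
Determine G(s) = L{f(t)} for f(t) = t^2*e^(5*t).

L{t^2} = 2!/s^3 = 2/s^3.
By the first shifting theorem, multiplying by e^(5t) replaces s with s - 5.

G(s) = 2/(s - 5)^3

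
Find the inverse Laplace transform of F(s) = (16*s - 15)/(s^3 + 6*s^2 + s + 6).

Factor the denominator: s^3 + 6*s^2 + s + 6 = (s + 6)*(s^2 + 1).
Partial fraction decomposition gives [-3/(s + 6)] + [3*s/(s^2 + 1)] + [-2/(s^2 + 1)].
Invert each term: -3/(s + 6) ↔ -3e^(-6t); 3·s/(s^2 + 1) ↔ 3cos(t); -2·1/(s^2 + 1) ↔ -2sin(t).

-2*sin(t) + 3*cos(t) - 3*exp(-6*t)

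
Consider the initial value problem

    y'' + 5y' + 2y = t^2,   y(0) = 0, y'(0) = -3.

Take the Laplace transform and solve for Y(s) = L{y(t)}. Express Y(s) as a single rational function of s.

Y(s) = (-3*s^3 + 2)/(s^5 + 5*s^4 + 2*s^3)

Take the Laplace transform of both sides.
Using L{y''} = s^2 Y - s·y(0) - y'(0) and L{y'} = sY - y(0), with y(0) = 0, y'(0) = -3, the left side becomes (s^2 + 5*s + 2)Y - (-3).
The right side is L{t^2} = 2/s^3.
So (s^2 + 5*s + 2)Y = 2/s^3 + (-3).
Solve for Y(s) and write it as one ratio of polynomials.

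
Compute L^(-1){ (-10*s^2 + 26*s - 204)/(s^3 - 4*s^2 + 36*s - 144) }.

-5*exp(4*t) + sin(6*t) - 5*cos(6*t)

Factor the denominator: s^3 - 4*s^2 + 36*s - 144 = (s - 4)*(s^2 + 36).
Partial fraction decomposition gives [-5/(s - 4)] + [-5*s/(s^2 + 36)] + [6/(s^2 + 36)].
Invert each term: -5/(s - 4) ↔ -5e^(4t); -5·s/(s^2 + 36) ↔ -5cos(6t); 1·6/(s^2 + 36) ↔ sin(6t).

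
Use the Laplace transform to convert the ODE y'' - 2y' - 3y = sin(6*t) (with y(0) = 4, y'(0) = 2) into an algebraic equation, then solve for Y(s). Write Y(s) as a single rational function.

Transform both sides with L{·}.
With L{y''} = s^2 Y - s·y(0) - y'(0) and L{y'} = sY - y(0), with y(0) = 4, y'(0) = 2: the LHS transforms to (s^2 - 2*s - 3)Y - (4*s - 6).
The right side is L{sin(6*t)} = 6/(s^2 + 36).
So (s^2 - 2*s - 3)Y = 6/(s^2 + 36) + (4*s - 6).
Isolate Y and clear denominators.

Y(s) = (4*s^3 - 6*s^2 + 144*s - 210)/(s^4 - 2*s^3 + 33*s^2 - 72*s - 108)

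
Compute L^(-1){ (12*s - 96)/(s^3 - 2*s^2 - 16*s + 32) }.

-3*exp(4*t) + 6*exp(2*t) - 3*exp(-4*t)

Factor the denominator: s^3 - 2*s^2 - 16*s + 32 = (s - 4)*(s - 2)*(s + 4).
Partial fraction decomposition gives [-3/(s + 4)] + [6/(s - 2)] + [-3/(s - 4)].
Invert each term: -3/(s + 4) ↔ -3e^(-4t); 6/(s - 2) ↔ 6e^(2t); -3/(s - 4) ↔ -3e^(4t).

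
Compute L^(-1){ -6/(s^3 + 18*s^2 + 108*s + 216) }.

Rewrite the denominator: s^3 + 18*s^2 + 108*s + 216 = (s + 6)^3.
The form in (s + 6) signals a first-shifting-theorem factor e^(-6t).
Since L{t^2} = 2!/s^3 = 2/s^3, the inverse is t^2*e^(-6*t), scaled by -3.

-3*t^2*exp(-6*t)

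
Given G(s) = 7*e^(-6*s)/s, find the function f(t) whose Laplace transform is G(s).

The factor e^(-6s) signals a time shift by c = 6 (second shifting theorem).
L{7} = 7/s, so L^-1{7/s} = 7.
Hence the inverse is u(t - 6) times that function evaluated at t - 6.

f(t) = Heaviside(t - 6)*(7)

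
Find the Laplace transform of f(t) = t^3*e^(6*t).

L{t^3} = 3!/s^4 = 6/s^4.
By the first shifting theorem, multiplying by e^(6t) replaces s with s - 6.

6/(s - 6)^4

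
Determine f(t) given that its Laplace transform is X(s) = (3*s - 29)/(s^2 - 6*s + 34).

Complete the square in the denominator: s^2 - 6*s + 34 = (s - 3)^2 + 5^2.
Split the numerator to match: 3*s - 29 = 3·(s - 3) - 4·5.
Invert each term: 3·(s - 3)/((s - 3)^2 + 25) ↔ 3e^(3t)cos(5t); -4·5/((s - 3)^2 + 25) ↔ -4e^(3t)sin(5t).

f(t) = -4*exp(3*t)*sin(5*t) + 3*exp(3*t)*cos(5*t)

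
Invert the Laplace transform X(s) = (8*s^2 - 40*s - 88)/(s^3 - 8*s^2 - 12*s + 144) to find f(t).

Factor the denominator: s^3 - 8*s^2 - 12*s + 144 = (s - 6)^2*(s + 4).
Partial fraction decomposition gives [6/(s - 6)] + [-4/(s - 6)^2] + [2/(s + 4)].
Invert each term: 6/(s - 6) ↔ 6e^(6t); -4/(s - 6)^2 ↔ -4t·e^(6t); 2/(s + 4) ↔ 2e^(-4t).

f(t) = -4*t*exp(6*t) + 6*exp(6*t) + 2*exp(-4*t)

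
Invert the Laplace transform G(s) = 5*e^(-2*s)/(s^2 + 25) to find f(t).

The factor e^(-2s) signals a time shift by c = 2 (second shifting theorem).
L{sin(5t)} = 5/(s^2 + 25), so L^-1{5/(s^2 + 25)} = sin(5*t).
Hence the inverse is u(t - 2) times that function evaluated at t - 2.

f(t) = Heaviside(t - 2)*(sin(5*t - 10))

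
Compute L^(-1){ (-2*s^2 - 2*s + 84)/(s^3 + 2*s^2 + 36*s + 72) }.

sin(6*t) - 4*cos(6*t) + 2*exp(-2*t)

Factor the denominator: s^3 + 2*s^2 + 36*s + 72 = (s + 2)*(s^2 + 36).
Partial fraction decomposition gives [2/(s + 2)] + [-4*s/(s^2 + 36)] + [6/(s^2 + 36)].
Invert each term: 2/(s + 2) ↔ 2e^(-2t); -4·s/(s^2 + 36) ↔ -4cos(6t); 1·6/(s^2 + 36) ↔ sin(6t).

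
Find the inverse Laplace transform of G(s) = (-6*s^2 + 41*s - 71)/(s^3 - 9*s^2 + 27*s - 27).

Factor the denominator: s^3 - 9*s^2 + 27*s - 27 = (s - 3)^3.
Partial fraction decomposition gives [-6/(s - 3)] + [5/(s - 3)^2] + [-2/(s - 3)^3].
Invert each term: -6/(s - 3) ↔ -6e^(3t); 5/(s - 3)^2 ↔ 5t·e^(3t); -2/(s - 3)^3 ↔ (-1)t^2·e^(3t).

-t^2*exp(3*t) + 5*t*exp(3*t) - 6*exp(3*t)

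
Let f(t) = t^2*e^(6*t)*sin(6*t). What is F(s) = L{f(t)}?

F(s) = 36*(s^2 - 12*s + 24)/(s^2 - 12*s + 72)^3

L{sin(6t)} = 6/(s^2 + 36).
Multiplying by e^(6t) shifts s → s - 6, so L{e^(6*t)*sin(6*t)} = 6/((s - 6)^2 + 36).
Then apply L{t^2·g(t)} = (-1)^2 d^2/ds^2[G(s)] with G(s) = 6/((s - 6)^2 + 36):
differentiating 2 times and applying the sign gives 36*(s^2 - 12*s + 24)/(s^2 - 12*s + 72)^3.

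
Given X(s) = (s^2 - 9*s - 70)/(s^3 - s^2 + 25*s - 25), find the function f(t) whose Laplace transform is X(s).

Factor the denominator: s^3 - s^2 + 25*s - 25 = (s - 1)*(s^2 + 25).
Partial fraction decomposition gives [-3/(s - 1)] + [4*s/(s^2 + 25)] + [-5/(s^2 + 25)].
Invert each term: -3/(s - 1) ↔ -3e^(t); 4·s/(s^2 + 25) ↔ 4cos(5t); -1·5/(s^2 + 25) ↔ -sin(5t).

f(t) = -3*exp(t) - sin(5*t) + 4*cos(5*t)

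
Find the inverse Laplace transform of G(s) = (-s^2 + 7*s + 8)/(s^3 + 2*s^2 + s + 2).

Factor the denominator: s^3 + 2*s^2 + s + 2 = (s + 2)*(s^2 + 1).
Partial fraction decomposition gives [-2/(s + 2)] + [s/(s^2 + 1)] + [5/(s^2 + 1)].
Invert each term: -2/(s + 2) ↔ -2e^(-2t); 1·s/(s^2 + 1) ↔ cos(t); 5·1/(s^2 + 1) ↔ 5sin(t).

5*sin(t) + cos(t) - 2*exp(-2*t)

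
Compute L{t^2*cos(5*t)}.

L{cos(5t)} = s/(s^2 + 25).
Then apply L{t^2·g(t)} = (-1)^2 d^2/ds^2[H(s)] with H(s) = s/(s^2 + 25):
differentiating 2 times and applying the sign gives 2*s*(s^2 - 75)/(s^2 + 25)^3.

2*s*(s^2 - 75)/(s^2 + 25)^3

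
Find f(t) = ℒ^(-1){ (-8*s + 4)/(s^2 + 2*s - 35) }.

Factor the denominator: s^2 + 2*s - 35 = (s - 5)*(s + 7).
Partial fraction decomposition gives [-5/(s + 7)] + [-3/(s - 5)].
Invert each term: -5/(s + 7) ↔ -5e^(-7t); -3/(s - 5) ↔ -3e^(5t).

f(t) = -3*exp(5*t) - 5*exp(-7*t)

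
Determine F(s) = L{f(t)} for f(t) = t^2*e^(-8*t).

L{e^(-8t)} = 1/(s + 8).
Then apply L{t^2·g(t)} = (-1)^2 d^2/ds^2[G(s)] with G(s) = 1/(s + 8):
differentiating 2 times and applying the sign gives 2/(s + 8)^3.

F(s) = 2/(s + 8)^3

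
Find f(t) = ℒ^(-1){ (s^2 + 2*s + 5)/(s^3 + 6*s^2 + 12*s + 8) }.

f(t) = 5*t^2*exp(-2*t)/2 - 2*t*exp(-2*t) + exp(-2*t)

Factor the denominator: s^3 + 6*s^2 + 12*s + 8 = (s + 2)^3.
Partial fraction decomposition gives [1/(s + 2)] + [-2/(s + 2)^2] + [5/(s + 2)^3].
Invert each term: 1/(s + 2) ↔ e^(-2t); -2/(s + 2)^2 ↔ -2t·e^(-2t); 5/(s + 2)^3 ↔ (5/2)t^2·e^(-2t).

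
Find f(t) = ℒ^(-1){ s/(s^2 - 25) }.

f(t) = cosh(5*t)

Since L{cosh(5t)} = s/(s^2 - 25), the inverse is cosh(5*t).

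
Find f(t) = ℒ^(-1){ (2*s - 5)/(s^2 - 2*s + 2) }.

Complete the square in the denominator: s^2 - 2*s + 2 = (s - 1)^2 + 1^2.
Split the numerator to match: 2*s - 5 = 2·(s - 1) - 3·1.
Invert each term: 2·(s - 1)/((s - 1)^2 + 1) ↔ 2e^(t)cos(t); -3·1/((s - 1)^2 + 1) ↔ -3e^(t)sin(t).

f(t) = -3*exp(t)*sin(t) + 2*exp(t)*cos(t)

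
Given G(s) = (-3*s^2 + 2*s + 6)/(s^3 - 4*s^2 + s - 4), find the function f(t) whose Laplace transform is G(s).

f(t) = -2*exp(4*t) - 2*sin(t) - cos(t)

Factor the denominator: s^3 - 4*s^2 + s - 4 = (s - 4)*(s^2 + 1).
Partial fraction decomposition gives [-2/(s - 4)] + [-s/(s^2 + 1)] + [-2/(s^2 + 1)].
Invert each term: -2/(s - 4) ↔ -2e^(4t); -1·s/(s^2 + 1) ↔ -cos(t); -2·1/(s^2 + 1) ↔ -2sin(t).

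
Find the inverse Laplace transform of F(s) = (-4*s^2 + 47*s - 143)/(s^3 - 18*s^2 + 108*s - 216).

Factor the denominator: s^3 - 18*s^2 + 108*s - 216 = (s - 6)^3.
Partial fraction decomposition gives [-4/(s - 6)] + [-1/(s - 6)^2] + [-5/(s - 6)^3].
Invert each term: -4/(s - 6) ↔ -4e^(6t); -1/(s - 6)^2 ↔ -t·e^(6t); -5/(s - 6)^3 ↔ (-5/2)t^2·e^(6t).

-5*t^2*exp(6*t)/2 - t*exp(6*t) - 4*exp(6*t)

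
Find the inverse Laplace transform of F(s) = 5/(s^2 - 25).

sinh(5*t)

Since L{sinh(5t)} = 5/(s^2 - 25), the inverse is sinh(5*t).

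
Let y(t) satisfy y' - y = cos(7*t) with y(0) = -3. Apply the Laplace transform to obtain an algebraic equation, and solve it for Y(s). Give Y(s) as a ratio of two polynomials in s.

Apply the Laplace transform to the equation.
Using L{y'} = sY - y(0) = sY - (-3), the left side becomes (s - 1)Y - (-3).
The right side is L{cos(7*t)} = s/(s^2 + 49).
So (s - 1)Y = s/(s^2 + 49) + (-3).
Solve for Y(s) and write it as one ratio of polynomials.

Y(s) = (-3*s^2 + s - 147)/(s^3 - s^2 + 49*s - 49)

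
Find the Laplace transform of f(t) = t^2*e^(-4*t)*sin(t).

2*(3*s^2 + 24*s + 47)/(s^2 + 8*s + 17)^3

L{sin(t)} = 1/(s^2 + 1).
Multiplying by e^(-4t) shifts s → s + 4, so L{e^(-4*t)*sin(t)} = 1/((s + 4)^2 + 1).
Then apply L{t^2·g(t)} = (-1)^2 d^2/ds^2[G(s)] with G(s) = 1/((s + 4)^2 + 1):
differentiating 2 times and applying the sign gives 2*(3*s^2 + 24*s + 47)/(s^2 + 8*s + 17)^3.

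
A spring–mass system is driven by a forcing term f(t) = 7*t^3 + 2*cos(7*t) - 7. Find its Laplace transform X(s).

The transform is linear, so treat each term independently.
(2)·[L{cos(7t)} = s/(s^2 + 49)]; (7)·[L{t^3} = 3!/s^4 = 6/s^4]; L{-7} = -7/s.

X(s) = 2*s/(s^2 + 49) - 7/s + 42/s^4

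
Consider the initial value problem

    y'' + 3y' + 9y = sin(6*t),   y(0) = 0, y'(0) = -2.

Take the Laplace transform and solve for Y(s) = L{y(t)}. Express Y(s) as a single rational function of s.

Laplace-transform each side.
Using L{y''} = s^2 Y - s·y(0) - y'(0) and L{y'} = sY - y(0), with y(0) = 0, y'(0) = -2, the left side becomes (s^2 + 3*s + 9)Y - (-2).
The right side is L{sin(6*t)} = 6/(s^2 + 36).
So (s^2 + 3*s + 9)Y = 6/(s^2 + 36) + (-2).
Divide through and combine into a single rational function.

Y(s) = (-2*s^2 - 66)/(s^4 + 3*s^3 + 45*s^2 + 108*s + 324)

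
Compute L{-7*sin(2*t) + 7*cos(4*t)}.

7*s/(s^2 + 16) - 14/(s^2 + 4)

Apply the Laplace transform termwise.
(-7)·[L{sin(2t)} = 2/(s^2 + 4)]; (7)·[L{cos(4t)} = s/(s^2 + 16)].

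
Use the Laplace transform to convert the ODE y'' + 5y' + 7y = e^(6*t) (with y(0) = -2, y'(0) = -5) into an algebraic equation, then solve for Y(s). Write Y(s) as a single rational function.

Y(s) = (-2*s^2 - 3*s + 91)/(s^3 - s^2 - 23*s - 42)

Laplace-transform each side.
With L{y''} = s^2 Y - s·y(0) - y'(0) and L{y'} = sY - y(0), with y(0) = -2, y'(0) = -5: the LHS transforms to (s^2 + 5*s + 7)Y - (-2*s - 15).
The right side is L{e^(6*t)} = 1/(s - 6).
So (s^2 + 5*s + 7)Y = 1/(s - 6) + (-2*s - 15).
Solve for Y(s) and write it as one ratio of polynomials.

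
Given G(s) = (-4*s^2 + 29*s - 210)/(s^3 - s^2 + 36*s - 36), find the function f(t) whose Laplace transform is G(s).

Factor the denominator: s^3 - s^2 + 36*s - 36 = (s - 1)*(s^2 + 36).
Partial fraction decomposition gives [-5/(s - 1)] + [s/(s^2 + 36)] + [30/(s^2 + 36)].
Invert each term: -5/(s - 1) ↔ -5e^(t); 1·s/(s^2 + 36) ↔ cos(6t); 5·6/(s^2 + 36) ↔ 5sin(6t).

f(t) = -5*exp(t) + 5*sin(6*t) + cos(6*t)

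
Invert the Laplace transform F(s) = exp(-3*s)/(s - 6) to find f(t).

f(t) = Heaviside(t - 3)*(exp(6*t - 18))

The factor e^(-3s) signals a time shift by c = 3 (second shifting theorem).
L{e^(6t)} = 1/(s - 6), so L^-1{1/(s - 6)} = exp(6*t).
Hence the inverse is u(t - 3) times that function evaluated at t - 3.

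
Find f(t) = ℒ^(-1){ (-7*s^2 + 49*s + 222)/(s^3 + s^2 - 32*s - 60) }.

f(t) = 3*exp(6*t) - 4*exp(-2*t) - 6*exp(-5*t)

Factor the denominator: s^3 + s^2 - 32*s - 60 = (s - 6)*(s + 2)*(s + 5).
Partial fraction decomposition gives [-4/(s + 2)] + [3/(s - 6)] + [-6/(s + 5)].
Invert each term: -4/(s + 2) ↔ -4e^(-2t); 3/(s - 6) ↔ 3e^(6t); -6/(s + 5) ↔ -6e^(-5t).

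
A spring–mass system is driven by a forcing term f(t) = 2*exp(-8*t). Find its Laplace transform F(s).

L{2} = 2/s.
By the first shifting theorem, multiplying by e^(-8t) replaces s with s + 8.

F(s) = 2/(s + 8)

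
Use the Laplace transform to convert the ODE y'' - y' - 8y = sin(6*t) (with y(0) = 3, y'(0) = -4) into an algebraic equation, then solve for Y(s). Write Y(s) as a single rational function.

Y(s) = (3*s^3 - 7*s^2 + 108*s - 246)/(s^4 - s^3 + 28*s^2 - 36*s - 288)

Apply the Laplace transform to the equation.
Using L{y''} = s^2 Y - s·y(0) - y'(0) and L{y'} = sY - y(0), with y(0) = 3, y'(0) = -4, the left side becomes (s^2 - s - 8)Y - (3*s - 7).
The right side is L{sin(6*t)} = 6/(s^2 + 36).
So (s^2 - s - 8)Y = 6/(s^2 + 36) + (3*s - 7).
Divide through and combine into a single rational function.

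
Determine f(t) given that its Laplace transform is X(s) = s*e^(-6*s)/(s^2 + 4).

The factor e^(-6s) signals a time shift by c = 6 (second shifting theorem).
L{cos(2t)} = s/(s^2 + 4), so L^-1{s/(s^2 + 4)} = cos(2*t).
Hence the inverse is u(t - 6) times that function evaluated at t - 6.

f(t) = Heaviside(t - 6)*(cos(2*t - 12))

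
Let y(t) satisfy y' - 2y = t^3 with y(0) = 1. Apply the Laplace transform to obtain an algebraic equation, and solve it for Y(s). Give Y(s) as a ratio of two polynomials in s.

Y(s) = (s^4 + 6)/(s^5 - 2*s^4)

Take the Laplace transform of both sides.
Using L{y'} = sY - y(0) = sY - 1, the left side becomes (s - 2)Y - (1).
The right side is L{t^3} = 6/s^4.
So (s - 2)Y = 6/s^4 + (1).
Divide through and combine into a single rational function.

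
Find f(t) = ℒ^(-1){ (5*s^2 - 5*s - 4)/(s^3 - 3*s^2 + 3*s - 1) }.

f(t) = -2*t^2*exp(t) + 5*t*exp(t) + 5*exp(t)

Factor the denominator: s^3 - 3*s^2 + 3*s - 1 = (s - 1)^3.
Partial fraction decomposition gives [5/(s - 1)] + [5/(s - 1)^2] + [-4/(s - 1)^3].
Invert each term: 5/(s - 1) ↔ 5e^(t); 5/(s - 1)^2 ↔ 5t·e^(t); -4/(s - 1)^3 ↔ (-2)t^2·e^(t).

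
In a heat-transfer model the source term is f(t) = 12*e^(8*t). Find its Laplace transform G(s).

G(s) = 12/(s - 8)

L{12} = 12/s.
By the first shifting theorem, multiplying by e^(8t) replaces s with s - 8.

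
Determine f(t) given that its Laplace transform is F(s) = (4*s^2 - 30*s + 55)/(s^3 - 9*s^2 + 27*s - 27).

Factor the denominator: s^3 - 9*s^2 + 27*s - 27 = (s - 3)^3.
Partial fraction decomposition gives [4/(s - 3)] + [-6/(s - 3)^2] + [(s - 3)^(-3)].
Invert each term: 4/(s - 3) ↔ 4e^(3t); -6/(s - 3)^2 ↔ -6t·e^(3t); 1/(s - 3)^3 ↔ (1/2)t^2·e^(3t).

f(t) = t^2*exp(3*t)/2 - 6*t*exp(3*t) + 4*exp(3*t)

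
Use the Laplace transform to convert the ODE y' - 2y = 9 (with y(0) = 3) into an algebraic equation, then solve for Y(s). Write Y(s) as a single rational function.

Y(s) = (3*s + 9)/(s^2 - 2*s)

Laplace-transform each side.
Using L{y'} = sY - y(0) = sY - 3, the left side becomes (s - 2)Y - (3).
The right side is L{9} = 9/s.
So (s - 2)Y = 9/s + (3).
Isolate Y and clear denominators.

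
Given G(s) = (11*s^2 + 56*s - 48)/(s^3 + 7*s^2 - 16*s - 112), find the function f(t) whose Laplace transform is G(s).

f(t) = 4*exp(4*t) + 4*exp(-4*t) + 3*exp(-7*t)

Factor the denominator: s^3 + 7*s^2 - 16*s - 112 = (s - 4)*(s + 4)*(s + 7).
Partial fraction decomposition gives [4/(s + 4)] + [4/(s - 4)] + [3/(s + 7)].
Invert each term: 4/(s + 4) ↔ 4e^(-4t); 4/(s - 4) ↔ 4e^(4t); 3/(s + 7) ↔ 3e^(-7t).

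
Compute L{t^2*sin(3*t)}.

18*(s^2 - 3)/(s^2 + 9)^3

L{sin(3t)} = 3/(s^2 + 9).
Then apply L{t^2·g(t)} = (-1)^2 d^2/ds^2[H(s)] with H(s) = 3/(s^2 + 9):
differentiating 2 times and applying the sign gives 18*(s^2 - 3)/(s^2 + 9)^3.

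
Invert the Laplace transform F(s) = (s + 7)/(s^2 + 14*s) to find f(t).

Rewrite the denominator: s^2 + 14*s = (s + 7)^2 - 49.
The form in (s + 7) signals a first-shifting-theorem factor e^(-7t).
Since L{cosh(7t)} = s/(s^2 - 49), the inverse is exp(-7*t)*cosh(7*t).

f(t) = exp(-7*t)*cosh(7*t)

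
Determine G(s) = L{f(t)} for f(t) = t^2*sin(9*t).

L{sin(9t)} = 9/(s^2 + 81).
Then apply L{t^2·g(t)} = (-1)^2 d^2/ds^2[H(s)] with H(s) = 9/(s^2 + 81):
differentiating 2 times and applying the sign gives 54*(s^2 - 27)/(s^2 + 81)^3.

G(s) = 54*(s^2 - 27)/(s^2 + 81)^3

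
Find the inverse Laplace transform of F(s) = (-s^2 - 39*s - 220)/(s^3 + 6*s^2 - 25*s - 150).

-4*exp(5*t) + 5*exp(-5*t) - 2*exp(-6*t)

Factor the denominator: s^3 + 6*s^2 - 25*s - 150 = (s - 5)*(s + 5)*(s + 6).
Partial fraction decomposition gives [5/(s + 5)] + [-2/(s + 6)] + [-4/(s - 5)].
Invert each term: 5/(s + 5) ↔ 5e^(-5t); -2/(s + 6) ↔ -2e^(-6t); -4/(s - 5) ↔ -4e^(5t).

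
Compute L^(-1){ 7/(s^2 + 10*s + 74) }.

exp(-5*t)*sin(7*t)

Rewrite the denominator: s^2 + 10*s + 74 = (s + 5)^2 + 49.
The form in (s + 5) signals a first-shifting-theorem factor e^(-5t).
Since L{sin(7t)} = 7/(s^2 + 49), the inverse is e^(-5*t)*sin(7*t).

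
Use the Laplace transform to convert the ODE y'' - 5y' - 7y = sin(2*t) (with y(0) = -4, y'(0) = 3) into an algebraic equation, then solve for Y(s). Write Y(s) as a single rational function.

Y(s) = (-4*s^3 + 23*s^2 - 16*s + 94)/(s^4 - 5*s^3 - 3*s^2 - 20*s - 28)

Apply the Laplace transform to the equation.
The derivative rules (L{y''} = s^2 Y - s·y(0) - y'(0) and L{y'} = sY - y(0), with y(0) = -4, y'(0) = 3) turn the left side into (s^2 - 5*s - 7)Y - (-4*s + 23).
The right side is L{sin(2*t)} = 2/(s^2 + 4).
So (s^2 - 5*s - 7)Y = 2/(s^2 + 4) + (-4*s + 23).
Divide through and combine into a single rational function.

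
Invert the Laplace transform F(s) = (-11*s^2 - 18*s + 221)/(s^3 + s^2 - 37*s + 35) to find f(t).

Factor the denominator: s^3 + s^2 - 37*s + 35 = (s - 5)*(s - 1)*(s + 7).
Partial fraction decomposition gives [-3/(s - 5)] + [-2/(s + 7)] + [-6/(s - 1)].
Invert each term: -3/(s - 5) ↔ -3e^(5t); -2/(s + 7) ↔ -2e^(-7t); -6/(s - 1) ↔ -6e^(t).

f(t) = -3*exp(5*t) - 6*exp(t) - 2*exp(-7*t)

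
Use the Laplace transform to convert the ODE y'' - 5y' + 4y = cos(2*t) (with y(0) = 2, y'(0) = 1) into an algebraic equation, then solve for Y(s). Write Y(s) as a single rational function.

Laplace-transform each side.
The derivative rules (L{y''} = s^2 Y - s·y(0) - y'(0) and L{y'} = sY - y(0), with y(0) = 2, y'(0) = 1) turn the left side into (s^2 - 5*s + 4)Y - (2*s - 9).
The right side is L{cos(2*t)} = s/(s^2 + 4).
So (s^2 - 5*s + 4)Y = s/(s^2 + 4) + (2*s - 9).
Divide through and combine into a single rational function.

Y(s) = (2*s^3 - 9*s^2 + 9*s - 36)/(s^4 - 5*s^3 + 8*s^2 - 20*s + 16)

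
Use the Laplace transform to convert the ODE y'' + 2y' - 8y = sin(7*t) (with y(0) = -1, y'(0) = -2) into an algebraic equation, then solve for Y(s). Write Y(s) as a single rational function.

Laplace-transform each side.
With L{y''} = s^2 Y - s·y(0) - y'(0) and L{y'} = sY - y(0), with y(0) = -1, y'(0) = -2: the LHS transforms to (s^2 + 2*s - 8)Y - (-s - 4).
The right side is L{sin(7*t)} = 7/(s^2 + 49).
So (s^2 + 2*s - 8)Y = 7/(s^2 + 49) + (-s - 4).
Isolate Y and clear denominators.

Y(s) = (-s^3 - 4*s^2 - 49*s - 189)/(s^4 + 2*s^3 + 41*s^2 + 98*s - 392)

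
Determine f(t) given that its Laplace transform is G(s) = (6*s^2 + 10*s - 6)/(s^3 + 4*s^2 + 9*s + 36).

Factor the denominator: s^3 + 4*s^2 + 9*s + 36 = (s + 4)*(s^2 + 9).
Partial fraction decomposition gives [2/(s + 4)] + [4*s/(s^2 + 9)] + [-6/(s^2 + 9)].
Invert each term: 2/(s + 4) ↔ 2e^(-4t); 4·s/(s^2 + 9) ↔ 4cos(3t); -2·3/(s^2 + 9) ↔ -2sin(3t).

f(t) = -2*sin(3*t) + 4*cos(3*t) + 2*exp(-4*t)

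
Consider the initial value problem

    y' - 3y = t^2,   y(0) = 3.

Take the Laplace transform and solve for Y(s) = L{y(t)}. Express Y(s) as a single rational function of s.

Transform both sides with L{·}.
With L{y'} = sY - y(0) = sY - 3: the LHS transforms to (s - 3)Y - (3).
The right side is L{t^2} = 2/s^3.
So (s - 3)Y = 2/s^3 + (3).
Divide through and combine into a single rational function.

Y(s) = (3*s^3 + 2)/(s^4 - 3*s^3)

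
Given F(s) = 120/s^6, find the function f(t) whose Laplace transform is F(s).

Since L{t^5} = 5!/s^6 = 120/s^6, the inverse is t^5.

f(t) = t^5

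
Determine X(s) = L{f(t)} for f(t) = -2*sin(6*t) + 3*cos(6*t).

By linearity of the Laplace transform, transform each term separately.
(3)·[L{cos(6t)} = s/(s^2 + 36)]; (-2)·[L{sin(6t)} = 6/(s^2 + 36)].

X(s) = 3*s/(s^2 + 36) - 12/(s^2 + 36)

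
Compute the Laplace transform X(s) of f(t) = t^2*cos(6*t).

L{cos(6t)} = s/(s^2 + 36).
Then apply L{t^2·g(t)} = (-1)^2 d^2/ds^2[G(s)] with G(s) = s/(s^2 + 36):
differentiating 2 times and applying the sign gives 2*s*(s^2 - 108)/(s^2 + 36)^3.

X(s) = 2*s*(s^2 - 108)/(s^2 + 36)^3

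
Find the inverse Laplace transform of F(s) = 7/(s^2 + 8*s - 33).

exp(-4*t)*sinh(7*t)

Rewrite the denominator: s^2 + 8*s - 33 = (s + 4)^2 - 49.
The form in (s + 4) signals a first-shifting-theorem factor e^(-4t).
Since L{sinh(7t)} = 7/(s^2 - 49), the inverse is e^(-4*t)*sinh(7*t).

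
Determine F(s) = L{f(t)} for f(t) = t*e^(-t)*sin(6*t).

L{sin(6t)} = 6/(s^2 + 36).
Multiplying by e^(-t) shifts s → s + 1, so L{e^(-t)*sin(6*t)} = 6/((s + 1)^2 + 36).
Then apply L{t·g(t)} = -d/ds[G(s)] with G(s) = 6/((s + 1)^2 + 36):
differentiating 1 time and applying the sign gives 12*(s + 1)/(s^2 + 2*s + 37)^2.

F(s) = 12*(s + 1)/(s^2 + 2*s + 37)^2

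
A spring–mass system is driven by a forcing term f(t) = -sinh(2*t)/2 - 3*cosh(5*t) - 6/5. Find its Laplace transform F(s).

By linearity of the Laplace transform, transform each term separately.
L{-6/5} = (-6/5)/s; (-1/2)·[L{sinh(2t)} = 2/(s^2 - 4)]; (-3)·[L{cosh(5t)} = s/(s^2 - 25)].

F(s) = -3*s/(s^2 - 25) - 1/(s^2 - 4) - 6/(5*s)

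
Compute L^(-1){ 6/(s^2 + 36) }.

Since L{sin(6t)} = 6/(s^2 + 36), the inverse is sin(6*t).

sin(6*t)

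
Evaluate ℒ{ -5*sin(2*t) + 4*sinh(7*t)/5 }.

-10/(s^2 + 4) + 28/(5*(s^2 - 49))

By linearity of the Laplace transform, transform each term separately.
(-5)·[L{sin(2t)} = 2/(s^2 + 4)]; (4/5)·[L{sinh(7t)} = 7/(s^2 - 49)].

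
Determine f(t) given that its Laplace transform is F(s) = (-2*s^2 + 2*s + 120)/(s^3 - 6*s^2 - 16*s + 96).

f(t) = 3*exp(6*t) - 6*exp(4*t) + exp(-4*t)

Factor the denominator: s^3 - 6*s^2 - 16*s + 96 = (s - 6)*(s - 4)*(s + 4).
Partial fraction decomposition gives [3/(s - 6)] + [1/(s + 4)] + [-6/(s - 4)].
Invert each term: 3/(s - 6) ↔ 3e^(6t); 1/(s + 4) ↔ e^(-4t); -6/(s - 4) ↔ -6e^(4t).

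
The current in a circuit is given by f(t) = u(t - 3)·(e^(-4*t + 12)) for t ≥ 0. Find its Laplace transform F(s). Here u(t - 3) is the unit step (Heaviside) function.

By the second shifting theorem, L{u(t - c)·g(t - c)} = e^(-cs)·G(s) with c = 3 and G(s) = L{g(t)}.
L{e^(-4t)} = 1/(s + 4).

F(s) = exp(-3*s)/(s + 4)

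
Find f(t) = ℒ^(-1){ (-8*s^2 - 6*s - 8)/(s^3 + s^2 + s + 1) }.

Factor the denominator: s^3 + s^2 + s + 1 = (s + 1)*(s^2 + 1).
Partial fraction decomposition gives [-5/(s + 1)] + [-3*s/(s^2 + 1)] + [-3/(s^2 + 1)].
Invert each term: -5/(s + 1) ↔ -5e^(-t); -3·s/(s^2 + 1) ↔ -3cos(t); -3·1/(s^2 + 1) ↔ -3sin(t).

f(t) = -3*sin(t) - 3*cos(t) - 5*exp(-t)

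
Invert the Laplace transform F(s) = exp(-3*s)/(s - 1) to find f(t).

f(t) = Heaviside(t - 3)*(exp(t - 3))

The factor e^(-3s) signals a time shift by c = 3 (second shifting theorem).
L{e^(t)} = 1/(s - 1), so L^-1{1/(s - 1)} = exp(t).
Hence the inverse is u(t - 3) times that function evaluated at t - 3.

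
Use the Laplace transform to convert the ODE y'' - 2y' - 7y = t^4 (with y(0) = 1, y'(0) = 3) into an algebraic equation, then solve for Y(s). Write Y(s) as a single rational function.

Transform both sides with L{·}.
Using L{y''} = s^2 Y - s·y(0) - y'(0) and L{y'} = sY - y(0), with y(0) = 1, y'(0) = 3, the left side becomes (s^2 - 2*s - 7)Y - (s + 1).
The right side is L{t^4} = 24/s^5.
So (s^2 - 2*s - 7)Y = 24/s^5 + (s + 1).
Divide through and combine into a single rational function.

Y(s) = (s^6 + s^5 + 24)/(s^7 - 2*s^6 - 7*s^5)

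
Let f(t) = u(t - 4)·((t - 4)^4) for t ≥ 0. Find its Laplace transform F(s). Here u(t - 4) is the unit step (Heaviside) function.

By the second shifting theorem, L{u(t - c)·g(t - c)} = e^(-cs)·G(s) with c = 4 and G(s) = L{g(t)}.
L{t^4} = 4!/s^5 = 24/s^5.

F(s) = 24*exp(-4*s)/s^5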